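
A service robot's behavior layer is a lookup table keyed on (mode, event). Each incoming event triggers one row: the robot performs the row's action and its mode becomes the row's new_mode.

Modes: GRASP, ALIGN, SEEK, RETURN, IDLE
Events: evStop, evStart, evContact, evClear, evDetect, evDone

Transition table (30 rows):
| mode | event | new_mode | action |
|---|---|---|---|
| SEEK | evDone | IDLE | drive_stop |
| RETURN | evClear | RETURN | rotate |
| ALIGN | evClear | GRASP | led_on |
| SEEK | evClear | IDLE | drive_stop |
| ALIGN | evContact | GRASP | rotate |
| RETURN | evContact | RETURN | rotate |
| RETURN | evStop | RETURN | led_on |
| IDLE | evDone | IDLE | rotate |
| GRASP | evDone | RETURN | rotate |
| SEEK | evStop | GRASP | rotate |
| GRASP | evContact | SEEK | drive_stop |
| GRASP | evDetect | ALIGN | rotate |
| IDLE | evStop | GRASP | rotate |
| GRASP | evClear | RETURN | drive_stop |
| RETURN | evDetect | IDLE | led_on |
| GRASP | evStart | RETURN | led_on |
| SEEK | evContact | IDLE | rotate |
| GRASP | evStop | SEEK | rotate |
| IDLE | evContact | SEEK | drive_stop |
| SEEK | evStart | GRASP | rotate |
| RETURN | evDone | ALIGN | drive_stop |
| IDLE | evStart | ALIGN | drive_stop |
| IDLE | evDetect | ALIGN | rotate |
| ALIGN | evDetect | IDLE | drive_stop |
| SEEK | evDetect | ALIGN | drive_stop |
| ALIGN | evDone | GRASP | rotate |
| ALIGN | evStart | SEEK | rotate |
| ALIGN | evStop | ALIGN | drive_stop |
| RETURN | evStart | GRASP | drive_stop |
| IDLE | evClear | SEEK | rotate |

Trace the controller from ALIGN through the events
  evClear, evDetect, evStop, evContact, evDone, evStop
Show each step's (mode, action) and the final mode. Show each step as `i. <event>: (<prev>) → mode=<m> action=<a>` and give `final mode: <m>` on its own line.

final mode: RETURN

1. evClear: (ALIGN) → mode=GRASP action=led_on
2. evDetect: (GRASP) → mode=ALIGN action=rotate
3. evStop: (ALIGN) → mode=ALIGN action=drive_stop
4. evContact: (ALIGN) → mode=GRASP action=rotate
5. evDone: (GRASP) → mode=RETURN action=rotate
6. evStop: (RETURN) → mode=RETURN action=led_on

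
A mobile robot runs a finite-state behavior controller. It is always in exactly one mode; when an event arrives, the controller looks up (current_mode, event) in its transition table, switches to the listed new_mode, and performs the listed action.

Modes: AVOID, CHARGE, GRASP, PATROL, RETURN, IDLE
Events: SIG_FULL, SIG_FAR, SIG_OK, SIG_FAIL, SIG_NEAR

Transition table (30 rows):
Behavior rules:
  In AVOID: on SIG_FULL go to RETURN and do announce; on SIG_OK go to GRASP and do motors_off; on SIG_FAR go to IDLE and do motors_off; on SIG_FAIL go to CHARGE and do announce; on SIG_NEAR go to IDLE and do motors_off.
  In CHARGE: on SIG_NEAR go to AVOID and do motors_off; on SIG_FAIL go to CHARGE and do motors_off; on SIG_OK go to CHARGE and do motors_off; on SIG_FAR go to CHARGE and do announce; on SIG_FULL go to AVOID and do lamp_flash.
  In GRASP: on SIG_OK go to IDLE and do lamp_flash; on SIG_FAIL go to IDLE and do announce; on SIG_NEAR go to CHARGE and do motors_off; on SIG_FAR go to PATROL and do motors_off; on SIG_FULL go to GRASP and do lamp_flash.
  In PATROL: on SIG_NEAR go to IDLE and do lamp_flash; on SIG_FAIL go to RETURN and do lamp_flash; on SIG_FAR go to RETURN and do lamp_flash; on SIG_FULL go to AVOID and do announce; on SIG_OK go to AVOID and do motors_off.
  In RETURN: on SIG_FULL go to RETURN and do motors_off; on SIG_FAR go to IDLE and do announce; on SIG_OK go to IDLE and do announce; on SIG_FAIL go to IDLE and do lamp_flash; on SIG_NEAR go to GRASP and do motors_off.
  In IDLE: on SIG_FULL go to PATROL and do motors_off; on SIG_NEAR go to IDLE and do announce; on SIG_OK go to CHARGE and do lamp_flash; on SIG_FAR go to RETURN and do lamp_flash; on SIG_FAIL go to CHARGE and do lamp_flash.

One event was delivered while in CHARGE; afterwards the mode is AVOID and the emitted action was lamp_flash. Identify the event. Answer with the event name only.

SIG_FULL

try SIG_FULL: (CHARGE, SIG_FULL) → (AVOID, lamp_flash)  ← matches
try SIG_FAR: (CHARGE, SIG_FAR) → (CHARGE, announce)
try SIG_OK: (CHARGE, SIG_OK) → (CHARGE, motors_off)
try SIG_FAIL: (CHARGE, SIG_FAIL) → (CHARGE, motors_off)
try SIG_NEAR: (CHARGE, SIG_NEAR) → (AVOID, motors_off)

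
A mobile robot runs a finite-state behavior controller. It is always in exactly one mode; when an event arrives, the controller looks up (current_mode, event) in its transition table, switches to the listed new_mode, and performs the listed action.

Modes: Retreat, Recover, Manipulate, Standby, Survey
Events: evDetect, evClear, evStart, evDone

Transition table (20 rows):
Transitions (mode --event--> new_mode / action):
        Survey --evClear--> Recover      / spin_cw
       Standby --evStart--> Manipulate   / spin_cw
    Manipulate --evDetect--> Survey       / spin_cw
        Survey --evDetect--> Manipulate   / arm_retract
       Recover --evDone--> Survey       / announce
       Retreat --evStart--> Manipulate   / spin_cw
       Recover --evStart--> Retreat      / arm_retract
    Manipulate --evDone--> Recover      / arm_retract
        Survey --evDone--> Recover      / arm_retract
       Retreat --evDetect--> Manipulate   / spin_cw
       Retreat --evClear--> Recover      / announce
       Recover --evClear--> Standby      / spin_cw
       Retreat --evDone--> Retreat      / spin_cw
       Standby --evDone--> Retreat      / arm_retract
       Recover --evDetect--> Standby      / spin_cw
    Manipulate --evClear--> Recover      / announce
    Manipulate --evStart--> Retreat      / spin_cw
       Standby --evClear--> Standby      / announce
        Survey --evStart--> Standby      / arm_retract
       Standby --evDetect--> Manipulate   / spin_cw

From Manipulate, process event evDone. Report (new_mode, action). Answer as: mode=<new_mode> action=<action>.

current mode = Manipulate; filter table to that mode:
  (Manipulate, evDetect) → (Survey, spin_cw)
  (Manipulate, evDone) → (Recover, arm_retract)  ← event matches
  (Manipulate, evClear) → (Recover, announce)
  (Manipulate, evStart) → (Retreat, spin_cw)
event = evDone selects (Recover, arm_retract)

mode=Recover action=arm_retract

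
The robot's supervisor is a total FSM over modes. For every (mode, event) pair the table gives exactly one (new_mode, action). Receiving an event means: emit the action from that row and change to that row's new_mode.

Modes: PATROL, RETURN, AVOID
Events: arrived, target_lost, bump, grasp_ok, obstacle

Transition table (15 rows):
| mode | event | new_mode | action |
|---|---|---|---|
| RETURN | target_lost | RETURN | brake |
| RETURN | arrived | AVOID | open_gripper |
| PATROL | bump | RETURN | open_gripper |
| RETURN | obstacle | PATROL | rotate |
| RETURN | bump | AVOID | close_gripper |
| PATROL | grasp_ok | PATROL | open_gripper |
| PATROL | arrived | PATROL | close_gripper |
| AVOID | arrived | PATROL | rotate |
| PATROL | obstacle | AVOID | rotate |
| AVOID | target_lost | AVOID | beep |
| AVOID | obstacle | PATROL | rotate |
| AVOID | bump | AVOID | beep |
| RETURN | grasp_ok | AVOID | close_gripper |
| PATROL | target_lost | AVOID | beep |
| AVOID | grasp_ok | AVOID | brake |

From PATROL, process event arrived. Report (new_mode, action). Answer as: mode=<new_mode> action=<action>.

current mode = PATROL; filter table to that mode:
  (PATROL, bump) → (RETURN, open_gripper)
  (PATROL, grasp_ok) → (PATROL, open_gripper)
  (PATROL, arrived) → (PATROL, close_gripper)  ← event matches
  (PATROL, obstacle) → (AVOID, rotate)
  (PATROL, target_lost) → (AVOID, beep)
event = arrived selects (PATROL, close_gripper)

mode=PATROL action=close_gripper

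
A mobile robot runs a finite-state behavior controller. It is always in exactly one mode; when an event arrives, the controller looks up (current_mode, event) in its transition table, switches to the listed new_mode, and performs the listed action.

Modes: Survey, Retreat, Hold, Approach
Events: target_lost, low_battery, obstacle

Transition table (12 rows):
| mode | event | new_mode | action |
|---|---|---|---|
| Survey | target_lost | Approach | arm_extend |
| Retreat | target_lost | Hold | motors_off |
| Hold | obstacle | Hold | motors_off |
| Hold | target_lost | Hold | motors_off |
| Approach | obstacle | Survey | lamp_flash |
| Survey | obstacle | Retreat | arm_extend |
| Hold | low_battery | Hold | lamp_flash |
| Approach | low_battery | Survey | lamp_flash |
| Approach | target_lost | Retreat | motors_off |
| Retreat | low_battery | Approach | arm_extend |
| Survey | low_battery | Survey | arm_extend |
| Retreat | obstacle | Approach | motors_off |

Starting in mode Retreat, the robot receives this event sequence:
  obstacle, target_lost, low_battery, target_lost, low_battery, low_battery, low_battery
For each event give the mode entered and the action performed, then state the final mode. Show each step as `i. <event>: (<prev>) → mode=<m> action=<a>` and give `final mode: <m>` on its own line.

1. obstacle: (Retreat) → mode=Approach action=motors_off
2. target_lost: (Approach) → mode=Retreat action=motors_off
3. low_battery: (Retreat) → mode=Approach action=arm_extend
4. target_lost: (Approach) → mode=Retreat action=motors_off
5. low_battery: (Retreat) → mode=Approach action=arm_extend
6. low_battery: (Approach) → mode=Survey action=lamp_flash
7. low_battery: (Survey) → mode=Survey action=arm_extend

final mode: Survey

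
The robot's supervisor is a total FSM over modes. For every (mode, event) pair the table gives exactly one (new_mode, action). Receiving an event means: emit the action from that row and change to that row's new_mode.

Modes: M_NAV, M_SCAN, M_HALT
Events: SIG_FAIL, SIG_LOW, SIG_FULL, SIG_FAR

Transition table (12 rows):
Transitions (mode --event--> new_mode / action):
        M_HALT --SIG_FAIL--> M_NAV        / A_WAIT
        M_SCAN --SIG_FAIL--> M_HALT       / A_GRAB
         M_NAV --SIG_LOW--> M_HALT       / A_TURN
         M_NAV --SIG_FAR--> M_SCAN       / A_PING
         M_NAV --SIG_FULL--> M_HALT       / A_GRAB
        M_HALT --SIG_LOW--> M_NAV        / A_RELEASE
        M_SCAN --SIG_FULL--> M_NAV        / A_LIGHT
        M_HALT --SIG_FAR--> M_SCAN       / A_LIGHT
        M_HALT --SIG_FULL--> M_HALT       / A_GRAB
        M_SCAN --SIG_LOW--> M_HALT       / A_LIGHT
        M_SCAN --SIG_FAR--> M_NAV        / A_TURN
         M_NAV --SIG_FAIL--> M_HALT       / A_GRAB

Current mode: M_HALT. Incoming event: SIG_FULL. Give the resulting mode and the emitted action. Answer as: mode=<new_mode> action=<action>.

current mode = M_HALT; filter table to that mode:
  (M_HALT, SIG_FAIL) → (M_NAV, A_WAIT)
  (M_HALT, SIG_LOW) → (M_NAV, A_RELEASE)
  (M_HALT, SIG_FAR) → (M_SCAN, A_LIGHT)
  (M_HALT, SIG_FULL) → (M_HALT, A_GRAB)  ← event matches
event = SIG_FULL selects (M_HALT, A_GRAB)

mode=M_HALT action=A_GRAB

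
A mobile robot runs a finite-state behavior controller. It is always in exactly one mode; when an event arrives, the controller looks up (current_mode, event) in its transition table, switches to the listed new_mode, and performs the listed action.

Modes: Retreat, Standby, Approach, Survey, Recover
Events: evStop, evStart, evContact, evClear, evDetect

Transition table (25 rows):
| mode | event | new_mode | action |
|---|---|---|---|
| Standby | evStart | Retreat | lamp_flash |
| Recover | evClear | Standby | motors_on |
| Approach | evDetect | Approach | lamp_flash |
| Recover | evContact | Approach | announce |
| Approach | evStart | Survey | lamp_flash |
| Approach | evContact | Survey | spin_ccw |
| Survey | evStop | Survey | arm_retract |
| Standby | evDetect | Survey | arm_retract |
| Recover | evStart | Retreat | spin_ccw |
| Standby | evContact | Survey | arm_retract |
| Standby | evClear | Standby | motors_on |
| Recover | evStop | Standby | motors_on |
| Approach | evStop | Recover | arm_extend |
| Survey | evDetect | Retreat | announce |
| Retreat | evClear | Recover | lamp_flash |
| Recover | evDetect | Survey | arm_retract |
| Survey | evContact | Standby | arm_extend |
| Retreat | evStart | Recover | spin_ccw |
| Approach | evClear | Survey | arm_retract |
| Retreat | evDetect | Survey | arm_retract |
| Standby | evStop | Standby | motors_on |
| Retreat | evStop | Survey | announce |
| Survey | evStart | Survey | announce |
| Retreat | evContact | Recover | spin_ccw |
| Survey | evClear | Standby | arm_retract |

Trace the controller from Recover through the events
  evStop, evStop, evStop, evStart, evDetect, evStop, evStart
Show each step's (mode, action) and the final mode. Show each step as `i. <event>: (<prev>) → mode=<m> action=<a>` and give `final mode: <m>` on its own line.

final mode: Survey

1. evStop: (Recover) → mode=Standby action=motors_on
2. evStop: (Standby) → mode=Standby action=motors_on
3. evStop: (Standby) → mode=Standby action=motors_on
4. evStart: (Standby) → mode=Retreat action=lamp_flash
5. evDetect: (Retreat) → mode=Survey action=arm_retract
6. evStop: (Survey) → mode=Survey action=arm_retract
7. evStart: (Survey) → mode=Survey action=announce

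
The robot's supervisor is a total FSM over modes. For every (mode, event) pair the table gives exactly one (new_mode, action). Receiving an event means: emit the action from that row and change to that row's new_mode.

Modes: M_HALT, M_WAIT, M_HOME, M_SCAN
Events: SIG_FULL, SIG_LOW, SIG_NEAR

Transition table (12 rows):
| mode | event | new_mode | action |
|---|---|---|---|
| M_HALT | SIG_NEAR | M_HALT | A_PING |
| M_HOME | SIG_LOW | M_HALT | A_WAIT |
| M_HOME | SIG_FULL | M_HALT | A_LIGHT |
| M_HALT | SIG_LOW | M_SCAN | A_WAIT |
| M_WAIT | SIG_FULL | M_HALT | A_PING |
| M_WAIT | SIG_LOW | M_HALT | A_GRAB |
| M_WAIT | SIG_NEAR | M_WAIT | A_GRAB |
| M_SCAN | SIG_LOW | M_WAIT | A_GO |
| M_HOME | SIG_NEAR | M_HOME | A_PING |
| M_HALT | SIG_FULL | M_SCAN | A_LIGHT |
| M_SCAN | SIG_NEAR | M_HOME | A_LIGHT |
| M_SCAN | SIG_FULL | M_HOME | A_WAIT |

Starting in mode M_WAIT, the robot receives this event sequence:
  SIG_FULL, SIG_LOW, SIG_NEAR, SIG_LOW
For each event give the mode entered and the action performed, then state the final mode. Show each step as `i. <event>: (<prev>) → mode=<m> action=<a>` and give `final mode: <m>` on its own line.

1. SIG_FULL: (M_WAIT) → mode=M_HALT action=A_PING
2. SIG_LOW: (M_HALT) → mode=M_SCAN action=A_WAIT
3. SIG_NEAR: (M_SCAN) → mode=M_HOME action=A_LIGHT
4. SIG_LOW: (M_HOME) → mode=M_HALT action=A_WAIT

final mode: M_HALT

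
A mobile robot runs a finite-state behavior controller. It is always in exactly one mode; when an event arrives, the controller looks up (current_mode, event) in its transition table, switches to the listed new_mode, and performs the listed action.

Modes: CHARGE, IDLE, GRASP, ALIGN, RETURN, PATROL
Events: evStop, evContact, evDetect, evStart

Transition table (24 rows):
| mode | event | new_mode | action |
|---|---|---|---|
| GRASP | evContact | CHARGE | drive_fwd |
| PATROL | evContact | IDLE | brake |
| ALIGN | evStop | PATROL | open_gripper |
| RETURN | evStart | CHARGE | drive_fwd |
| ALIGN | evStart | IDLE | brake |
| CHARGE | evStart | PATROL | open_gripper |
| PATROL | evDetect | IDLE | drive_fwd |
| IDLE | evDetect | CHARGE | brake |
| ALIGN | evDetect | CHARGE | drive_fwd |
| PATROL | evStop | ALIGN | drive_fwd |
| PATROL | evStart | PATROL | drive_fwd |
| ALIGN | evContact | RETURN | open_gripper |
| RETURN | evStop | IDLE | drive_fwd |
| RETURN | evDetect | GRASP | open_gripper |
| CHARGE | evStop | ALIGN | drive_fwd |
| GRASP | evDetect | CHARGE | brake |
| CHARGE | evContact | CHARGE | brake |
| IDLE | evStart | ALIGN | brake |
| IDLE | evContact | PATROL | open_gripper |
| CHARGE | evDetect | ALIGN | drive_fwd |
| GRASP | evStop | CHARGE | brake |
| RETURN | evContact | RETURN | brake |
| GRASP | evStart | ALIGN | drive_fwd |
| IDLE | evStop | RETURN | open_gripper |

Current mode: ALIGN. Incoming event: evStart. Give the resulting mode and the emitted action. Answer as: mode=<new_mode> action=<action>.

current mode = ALIGN; filter table to that mode:
  (ALIGN, evStop) → (PATROL, open_gripper)
  (ALIGN, evStart) → (IDLE, brake)  ← event matches
  (ALIGN, evDetect) → (CHARGE, drive_fwd)
  (ALIGN, evContact) → (RETURN, open_gripper)
event = evStart selects (IDLE, brake)

mode=IDLE action=brake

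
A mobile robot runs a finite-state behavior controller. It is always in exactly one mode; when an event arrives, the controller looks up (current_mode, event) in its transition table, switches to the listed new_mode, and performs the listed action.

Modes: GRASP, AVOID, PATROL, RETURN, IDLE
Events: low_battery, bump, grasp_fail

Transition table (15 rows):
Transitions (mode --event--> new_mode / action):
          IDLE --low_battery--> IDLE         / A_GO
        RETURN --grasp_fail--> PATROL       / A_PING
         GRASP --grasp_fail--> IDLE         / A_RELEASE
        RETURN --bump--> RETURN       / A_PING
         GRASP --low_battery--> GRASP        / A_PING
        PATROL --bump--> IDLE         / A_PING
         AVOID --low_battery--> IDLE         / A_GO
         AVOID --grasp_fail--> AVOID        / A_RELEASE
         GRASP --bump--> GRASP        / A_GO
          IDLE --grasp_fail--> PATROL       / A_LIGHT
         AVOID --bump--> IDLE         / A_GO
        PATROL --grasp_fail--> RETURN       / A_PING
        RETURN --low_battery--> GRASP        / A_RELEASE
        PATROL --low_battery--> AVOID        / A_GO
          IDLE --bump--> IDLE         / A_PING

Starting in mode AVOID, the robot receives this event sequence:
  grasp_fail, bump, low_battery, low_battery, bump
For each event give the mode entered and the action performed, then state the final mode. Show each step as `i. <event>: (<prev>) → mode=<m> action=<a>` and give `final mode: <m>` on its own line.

1. grasp_fail: (AVOID) → mode=AVOID action=A_RELEASE
2. bump: (AVOID) → mode=IDLE action=A_GO
3. low_battery: (IDLE) → mode=IDLE action=A_GO
4. low_battery: (IDLE) → mode=IDLE action=A_GO
5. bump: (IDLE) → mode=IDLE action=A_PING

final mode: IDLE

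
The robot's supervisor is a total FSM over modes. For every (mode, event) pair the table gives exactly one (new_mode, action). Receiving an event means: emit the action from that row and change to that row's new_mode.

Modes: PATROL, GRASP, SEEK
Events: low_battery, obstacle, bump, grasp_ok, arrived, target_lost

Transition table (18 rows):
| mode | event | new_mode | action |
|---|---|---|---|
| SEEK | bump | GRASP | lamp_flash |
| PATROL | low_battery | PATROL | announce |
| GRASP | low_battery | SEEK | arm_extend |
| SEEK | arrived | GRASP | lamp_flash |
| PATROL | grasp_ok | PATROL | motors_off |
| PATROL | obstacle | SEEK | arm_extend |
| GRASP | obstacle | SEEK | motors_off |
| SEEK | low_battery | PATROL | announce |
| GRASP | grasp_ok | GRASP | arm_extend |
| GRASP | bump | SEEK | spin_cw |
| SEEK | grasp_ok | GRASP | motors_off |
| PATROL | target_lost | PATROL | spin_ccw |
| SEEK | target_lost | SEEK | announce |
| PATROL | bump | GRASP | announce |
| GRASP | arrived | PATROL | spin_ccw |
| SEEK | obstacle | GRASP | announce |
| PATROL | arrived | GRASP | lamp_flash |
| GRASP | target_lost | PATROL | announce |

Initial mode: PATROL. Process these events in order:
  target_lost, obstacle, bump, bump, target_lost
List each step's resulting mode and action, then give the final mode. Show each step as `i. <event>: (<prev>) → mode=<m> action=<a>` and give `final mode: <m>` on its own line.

final mode: SEEK

1. target_lost: (PATROL) → mode=PATROL action=spin_ccw
2. obstacle: (PATROL) → mode=SEEK action=arm_extend
3. bump: (SEEK) → mode=GRASP action=lamp_flash
4. bump: (GRASP) → mode=SEEK action=spin_cw
5. target_lost: (SEEK) → mode=SEEK action=announce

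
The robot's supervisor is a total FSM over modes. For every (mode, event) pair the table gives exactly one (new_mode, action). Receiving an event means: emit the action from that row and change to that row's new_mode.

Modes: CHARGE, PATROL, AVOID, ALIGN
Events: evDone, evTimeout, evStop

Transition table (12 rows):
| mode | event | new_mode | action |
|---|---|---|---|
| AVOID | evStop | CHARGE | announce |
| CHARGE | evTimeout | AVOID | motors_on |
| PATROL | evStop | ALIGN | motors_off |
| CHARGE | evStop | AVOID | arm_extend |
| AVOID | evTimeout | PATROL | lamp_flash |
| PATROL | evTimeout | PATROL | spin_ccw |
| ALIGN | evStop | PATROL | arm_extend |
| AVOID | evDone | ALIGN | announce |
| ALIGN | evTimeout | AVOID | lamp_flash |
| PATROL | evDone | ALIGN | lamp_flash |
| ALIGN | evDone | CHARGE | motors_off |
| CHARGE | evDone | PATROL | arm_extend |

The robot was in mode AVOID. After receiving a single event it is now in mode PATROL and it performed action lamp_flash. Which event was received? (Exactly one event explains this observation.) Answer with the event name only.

try evDone: (AVOID, evDone) → (ALIGN, announce)
try evTimeout: (AVOID, evTimeout) → (PATROL, lamp_flash)  ← matches
try evStop: (AVOID, evStop) → (CHARGE, announce)

evTimeout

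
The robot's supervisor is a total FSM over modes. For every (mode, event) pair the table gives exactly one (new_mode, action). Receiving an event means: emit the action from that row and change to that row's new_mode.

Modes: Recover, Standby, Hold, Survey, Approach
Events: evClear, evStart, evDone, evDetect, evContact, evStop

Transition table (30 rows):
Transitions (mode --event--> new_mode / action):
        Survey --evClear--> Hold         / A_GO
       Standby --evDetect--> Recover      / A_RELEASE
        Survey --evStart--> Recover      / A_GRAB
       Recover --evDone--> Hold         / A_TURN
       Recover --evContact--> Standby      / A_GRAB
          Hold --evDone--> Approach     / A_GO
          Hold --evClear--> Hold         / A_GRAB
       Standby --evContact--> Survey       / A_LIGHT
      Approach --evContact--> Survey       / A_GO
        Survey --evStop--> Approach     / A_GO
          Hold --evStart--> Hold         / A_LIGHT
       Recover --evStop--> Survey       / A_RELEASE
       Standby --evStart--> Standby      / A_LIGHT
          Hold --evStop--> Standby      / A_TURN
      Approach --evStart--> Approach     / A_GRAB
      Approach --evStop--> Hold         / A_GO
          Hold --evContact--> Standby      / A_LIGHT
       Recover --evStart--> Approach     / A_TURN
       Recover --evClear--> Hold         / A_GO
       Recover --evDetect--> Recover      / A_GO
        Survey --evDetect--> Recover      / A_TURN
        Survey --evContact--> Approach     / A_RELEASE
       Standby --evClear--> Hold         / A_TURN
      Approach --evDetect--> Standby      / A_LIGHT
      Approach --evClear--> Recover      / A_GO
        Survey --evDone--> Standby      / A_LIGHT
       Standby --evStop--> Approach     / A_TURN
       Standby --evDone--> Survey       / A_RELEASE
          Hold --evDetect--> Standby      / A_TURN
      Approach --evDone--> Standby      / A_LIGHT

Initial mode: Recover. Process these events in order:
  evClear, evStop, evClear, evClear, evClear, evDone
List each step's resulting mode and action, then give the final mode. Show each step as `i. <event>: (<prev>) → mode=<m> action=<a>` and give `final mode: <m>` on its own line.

1. evClear: (Recover) → mode=Hold action=A_GO
2. evStop: (Hold) → mode=Standby action=A_TURN
3. evClear: (Standby) → mode=Hold action=A_TURN
4. evClear: (Hold) → mode=Hold action=A_GRAB
5. evClear: (Hold) → mode=Hold action=A_GRAB
6. evDone: (Hold) → mode=Approach action=A_GO

final mode: Approach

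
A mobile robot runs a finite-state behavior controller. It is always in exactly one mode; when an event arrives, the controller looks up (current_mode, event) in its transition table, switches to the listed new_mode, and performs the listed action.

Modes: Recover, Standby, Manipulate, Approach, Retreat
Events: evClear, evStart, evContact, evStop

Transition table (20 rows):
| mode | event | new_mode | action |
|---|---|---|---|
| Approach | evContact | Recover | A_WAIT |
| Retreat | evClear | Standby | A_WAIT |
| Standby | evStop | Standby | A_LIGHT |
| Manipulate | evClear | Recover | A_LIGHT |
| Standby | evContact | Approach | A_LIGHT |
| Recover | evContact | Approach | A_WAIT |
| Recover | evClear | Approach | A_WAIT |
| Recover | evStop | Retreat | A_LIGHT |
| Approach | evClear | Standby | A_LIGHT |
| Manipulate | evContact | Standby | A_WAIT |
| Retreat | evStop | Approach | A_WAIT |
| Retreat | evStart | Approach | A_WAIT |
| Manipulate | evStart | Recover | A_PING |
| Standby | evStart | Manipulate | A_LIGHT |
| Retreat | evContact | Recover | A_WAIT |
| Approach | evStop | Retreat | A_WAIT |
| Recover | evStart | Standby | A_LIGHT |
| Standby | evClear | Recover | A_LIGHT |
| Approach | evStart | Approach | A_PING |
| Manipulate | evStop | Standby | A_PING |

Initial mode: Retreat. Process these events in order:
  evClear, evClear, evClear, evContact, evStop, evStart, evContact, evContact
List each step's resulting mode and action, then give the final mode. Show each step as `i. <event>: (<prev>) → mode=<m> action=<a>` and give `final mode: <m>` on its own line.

1. evClear: (Retreat) → mode=Standby action=A_WAIT
2. evClear: (Standby) → mode=Recover action=A_LIGHT
3. evClear: (Recover) → mode=Approach action=A_WAIT
4. evContact: (Approach) → mode=Recover action=A_WAIT
5. evStop: (Recover) → mode=Retreat action=A_LIGHT
6. evStart: (Retreat) → mode=Approach action=A_WAIT
7. evContact: (Approach) → mode=Recover action=A_WAIT
8. evContact: (Recover) → mode=Approach action=A_WAIT

final mode: Approach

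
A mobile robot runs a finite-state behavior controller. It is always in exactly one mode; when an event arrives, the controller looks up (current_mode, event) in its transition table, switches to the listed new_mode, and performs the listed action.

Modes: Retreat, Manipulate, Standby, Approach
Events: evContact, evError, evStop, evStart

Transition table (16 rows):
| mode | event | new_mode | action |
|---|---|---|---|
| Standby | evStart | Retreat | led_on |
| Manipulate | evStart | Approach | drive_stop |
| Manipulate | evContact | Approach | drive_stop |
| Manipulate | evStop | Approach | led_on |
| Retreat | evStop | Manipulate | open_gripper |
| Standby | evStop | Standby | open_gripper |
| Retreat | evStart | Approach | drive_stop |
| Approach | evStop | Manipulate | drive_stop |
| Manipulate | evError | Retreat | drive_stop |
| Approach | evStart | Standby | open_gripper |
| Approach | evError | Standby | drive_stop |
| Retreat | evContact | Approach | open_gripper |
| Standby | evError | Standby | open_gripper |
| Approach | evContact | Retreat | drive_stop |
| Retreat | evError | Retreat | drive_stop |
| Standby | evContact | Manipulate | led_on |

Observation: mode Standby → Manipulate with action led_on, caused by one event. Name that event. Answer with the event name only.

try evContact: (Standby, evContact) → (Manipulate, led_on)  ← matches
try evError: (Standby, evError) → (Standby, open_gripper)
try evStop: (Standby, evStop) → (Standby, open_gripper)
try evStart: (Standby, evStart) → (Retreat, led_on)

evContact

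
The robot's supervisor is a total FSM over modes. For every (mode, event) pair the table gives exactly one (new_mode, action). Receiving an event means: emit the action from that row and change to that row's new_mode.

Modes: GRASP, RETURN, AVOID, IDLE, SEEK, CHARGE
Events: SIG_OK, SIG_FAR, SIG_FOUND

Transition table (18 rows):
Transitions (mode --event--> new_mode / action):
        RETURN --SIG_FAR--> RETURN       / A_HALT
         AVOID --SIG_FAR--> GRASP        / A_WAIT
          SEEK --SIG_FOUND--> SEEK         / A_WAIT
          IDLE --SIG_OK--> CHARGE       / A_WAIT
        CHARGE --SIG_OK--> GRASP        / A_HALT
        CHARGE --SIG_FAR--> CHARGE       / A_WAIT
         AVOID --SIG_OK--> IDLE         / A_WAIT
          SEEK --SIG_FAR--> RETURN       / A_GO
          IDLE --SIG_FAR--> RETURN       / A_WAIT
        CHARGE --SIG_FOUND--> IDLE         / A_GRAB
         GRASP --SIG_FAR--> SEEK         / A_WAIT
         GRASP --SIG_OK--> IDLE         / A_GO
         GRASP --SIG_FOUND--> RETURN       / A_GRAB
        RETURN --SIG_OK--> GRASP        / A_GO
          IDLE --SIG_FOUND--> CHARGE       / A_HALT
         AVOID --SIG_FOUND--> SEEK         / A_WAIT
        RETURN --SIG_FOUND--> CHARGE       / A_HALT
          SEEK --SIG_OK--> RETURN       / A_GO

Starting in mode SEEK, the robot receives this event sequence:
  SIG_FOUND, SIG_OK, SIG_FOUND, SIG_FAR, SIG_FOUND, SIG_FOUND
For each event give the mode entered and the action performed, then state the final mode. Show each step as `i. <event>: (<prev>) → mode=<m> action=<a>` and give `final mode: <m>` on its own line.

1. SIG_FOUND: (SEEK) → mode=SEEK action=A_WAIT
2. SIG_OK: (SEEK) → mode=RETURN action=A_GO
3. SIG_FOUND: (RETURN) → mode=CHARGE action=A_HALT
4. SIG_FAR: (CHARGE) → mode=CHARGE action=A_WAIT
5. SIG_FOUND: (CHARGE) → mode=IDLE action=A_GRAB
6. SIG_FOUND: (IDLE) → mode=CHARGE action=A_HALT

final mode: CHARGE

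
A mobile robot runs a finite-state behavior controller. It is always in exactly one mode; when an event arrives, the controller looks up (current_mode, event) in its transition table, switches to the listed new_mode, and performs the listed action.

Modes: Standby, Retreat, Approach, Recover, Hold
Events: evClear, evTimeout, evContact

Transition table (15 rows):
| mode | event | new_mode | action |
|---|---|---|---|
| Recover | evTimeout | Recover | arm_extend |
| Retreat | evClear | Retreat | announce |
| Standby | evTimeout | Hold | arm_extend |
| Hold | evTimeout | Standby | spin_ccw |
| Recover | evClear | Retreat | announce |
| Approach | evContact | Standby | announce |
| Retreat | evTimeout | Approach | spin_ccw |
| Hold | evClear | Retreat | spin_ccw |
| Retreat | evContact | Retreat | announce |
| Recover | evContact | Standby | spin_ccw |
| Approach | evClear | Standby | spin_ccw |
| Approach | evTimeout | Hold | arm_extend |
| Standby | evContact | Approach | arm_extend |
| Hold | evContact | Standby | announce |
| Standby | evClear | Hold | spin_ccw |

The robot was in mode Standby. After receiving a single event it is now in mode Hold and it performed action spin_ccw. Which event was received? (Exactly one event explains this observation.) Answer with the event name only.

try evClear: (Standby, evClear) → (Hold, spin_ccw)  ← matches
try evTimeout: (Standby, evTimeout) → (Hold, arm_extend)
try evContact: (Standby, evContact) → (Approach, arm_extend)

evClear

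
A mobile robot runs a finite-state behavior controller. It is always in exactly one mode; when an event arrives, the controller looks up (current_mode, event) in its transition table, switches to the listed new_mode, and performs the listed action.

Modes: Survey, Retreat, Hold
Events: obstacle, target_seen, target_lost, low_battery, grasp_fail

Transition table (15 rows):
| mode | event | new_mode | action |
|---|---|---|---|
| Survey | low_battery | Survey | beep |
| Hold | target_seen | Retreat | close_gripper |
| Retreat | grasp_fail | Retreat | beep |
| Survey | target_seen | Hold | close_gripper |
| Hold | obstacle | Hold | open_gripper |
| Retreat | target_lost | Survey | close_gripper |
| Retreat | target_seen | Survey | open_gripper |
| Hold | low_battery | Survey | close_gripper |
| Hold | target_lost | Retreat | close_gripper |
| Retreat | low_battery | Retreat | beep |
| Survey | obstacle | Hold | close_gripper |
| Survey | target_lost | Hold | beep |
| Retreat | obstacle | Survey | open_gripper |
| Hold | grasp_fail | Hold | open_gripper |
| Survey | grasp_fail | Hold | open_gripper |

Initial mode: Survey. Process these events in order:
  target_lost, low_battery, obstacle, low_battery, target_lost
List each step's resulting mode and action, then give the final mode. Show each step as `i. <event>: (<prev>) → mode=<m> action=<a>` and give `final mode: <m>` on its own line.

1. target_lost: (Survey) → mode=Hold action=beep
2. low_battery: (Hold) → mode=Survey action=close_gripper
3. obstacle: (Survey) → mode=Hold action=close_gripper
4. low_battery: (Hold) → mode=Survey action=close_gripper
5. target_lost: (Survey) → mode=Hold action=beep

final mode: Hold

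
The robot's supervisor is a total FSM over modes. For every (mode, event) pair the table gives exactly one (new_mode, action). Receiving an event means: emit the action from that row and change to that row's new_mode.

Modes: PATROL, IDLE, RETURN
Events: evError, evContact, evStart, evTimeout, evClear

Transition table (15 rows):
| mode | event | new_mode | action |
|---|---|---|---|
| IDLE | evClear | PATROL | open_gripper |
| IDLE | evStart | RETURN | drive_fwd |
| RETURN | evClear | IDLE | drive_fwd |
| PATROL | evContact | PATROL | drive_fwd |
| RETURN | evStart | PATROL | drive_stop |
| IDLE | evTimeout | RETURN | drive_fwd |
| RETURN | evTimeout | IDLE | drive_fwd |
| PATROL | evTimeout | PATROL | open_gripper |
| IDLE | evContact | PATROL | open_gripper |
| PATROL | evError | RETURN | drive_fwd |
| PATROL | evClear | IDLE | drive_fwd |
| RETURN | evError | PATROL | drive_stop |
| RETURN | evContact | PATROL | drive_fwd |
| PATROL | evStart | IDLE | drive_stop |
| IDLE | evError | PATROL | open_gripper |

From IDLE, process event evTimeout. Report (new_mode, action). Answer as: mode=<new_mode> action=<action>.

mode=RETURN action=drive_fwd

current mode = IDLE; filter table to that mode:
  (IDLE, evClear) → (PATROL, open_gripper)
  (IDLE, evStart) → (RETURN, drive_fwd)
  (IDLE, evTimeout) → (RETURN, drive_fwd)  ← event matches
  (IDLE, evContact) → (PATROL, open_gripper)
  (IDLE, evError) → (PATROL, open_gripper)
event = evTimeout selects (RETURN, drive_fwd)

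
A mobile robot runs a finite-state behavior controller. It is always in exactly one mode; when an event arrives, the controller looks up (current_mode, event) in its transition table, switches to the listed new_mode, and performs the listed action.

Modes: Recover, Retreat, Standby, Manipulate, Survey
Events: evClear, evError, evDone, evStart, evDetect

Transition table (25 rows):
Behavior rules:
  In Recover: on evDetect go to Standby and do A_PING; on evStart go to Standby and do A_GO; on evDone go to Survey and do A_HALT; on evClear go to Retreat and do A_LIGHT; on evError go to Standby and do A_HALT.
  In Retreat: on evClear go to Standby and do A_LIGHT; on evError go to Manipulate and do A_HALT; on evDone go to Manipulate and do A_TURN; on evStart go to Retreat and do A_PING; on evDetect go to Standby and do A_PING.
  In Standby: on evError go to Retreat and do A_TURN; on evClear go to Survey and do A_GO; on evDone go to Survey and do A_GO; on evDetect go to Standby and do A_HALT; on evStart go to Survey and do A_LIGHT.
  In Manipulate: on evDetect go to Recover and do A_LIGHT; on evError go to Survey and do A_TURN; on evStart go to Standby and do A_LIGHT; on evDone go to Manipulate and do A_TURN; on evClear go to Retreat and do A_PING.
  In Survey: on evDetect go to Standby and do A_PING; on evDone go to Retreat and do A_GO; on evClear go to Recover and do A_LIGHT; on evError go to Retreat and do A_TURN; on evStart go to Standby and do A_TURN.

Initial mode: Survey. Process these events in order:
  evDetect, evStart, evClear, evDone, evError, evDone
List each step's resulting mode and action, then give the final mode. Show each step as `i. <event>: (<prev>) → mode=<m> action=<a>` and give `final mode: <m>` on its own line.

final mode: Manipulate

1. evDetect: (Survey) → mode=Standby action=A_PING
2. evStart: (Standby) → mode=Survey action=A_LIGHT
3. evClear: (Survey) → mode=Recover action=A_LIGHT
4. evDone: (Recover) → mode=Survey action=A_HALT
5. evError: (Survey) → mode=Retreat action=A_TURN
6. evDone: (Retreat) → mode=Manipulate action=A_TURN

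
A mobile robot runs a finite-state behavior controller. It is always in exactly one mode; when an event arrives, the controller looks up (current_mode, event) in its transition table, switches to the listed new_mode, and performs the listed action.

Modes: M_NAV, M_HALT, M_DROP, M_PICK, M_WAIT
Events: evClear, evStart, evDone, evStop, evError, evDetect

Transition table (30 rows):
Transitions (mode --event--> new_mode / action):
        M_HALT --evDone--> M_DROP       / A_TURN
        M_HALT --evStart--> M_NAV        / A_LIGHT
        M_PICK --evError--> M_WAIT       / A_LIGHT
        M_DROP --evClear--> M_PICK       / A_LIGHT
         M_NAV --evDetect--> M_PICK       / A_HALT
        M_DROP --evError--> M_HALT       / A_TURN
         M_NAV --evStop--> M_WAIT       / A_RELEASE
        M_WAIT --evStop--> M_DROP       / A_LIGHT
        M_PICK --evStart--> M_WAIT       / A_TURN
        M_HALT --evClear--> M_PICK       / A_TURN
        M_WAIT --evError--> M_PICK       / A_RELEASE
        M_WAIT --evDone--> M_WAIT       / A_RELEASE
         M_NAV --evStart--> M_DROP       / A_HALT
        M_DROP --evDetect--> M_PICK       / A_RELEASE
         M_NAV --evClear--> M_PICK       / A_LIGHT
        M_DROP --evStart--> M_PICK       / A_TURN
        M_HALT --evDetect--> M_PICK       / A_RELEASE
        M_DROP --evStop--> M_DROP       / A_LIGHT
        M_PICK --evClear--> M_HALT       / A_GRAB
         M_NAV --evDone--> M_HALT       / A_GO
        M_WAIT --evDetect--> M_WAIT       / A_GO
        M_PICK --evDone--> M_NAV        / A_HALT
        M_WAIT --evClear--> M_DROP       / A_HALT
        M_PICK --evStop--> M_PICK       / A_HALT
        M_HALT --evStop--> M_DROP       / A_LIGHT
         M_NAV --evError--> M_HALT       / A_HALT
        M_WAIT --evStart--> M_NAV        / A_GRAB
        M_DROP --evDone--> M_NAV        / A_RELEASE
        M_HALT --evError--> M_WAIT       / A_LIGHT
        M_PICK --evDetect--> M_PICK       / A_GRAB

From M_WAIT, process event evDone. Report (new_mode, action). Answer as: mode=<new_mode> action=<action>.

mode=M_WAIT action=A_RELEASE

current mode = M_WAIT; filter table to that mode:
  (M_WAIT, evStop) → (M_DROP, A_LIGHT)
  (M_WAIT, evError) → (M_PICK, A_RELEASE)
  (M_WAIT, evDone) → (M_WAIT, A_RELEASE)  ← event matches
  (M_WAIT, evDetect) → (M_WAIT, A_GO)
  (M_WAIT, evClear) → (M_DROP, A_HALT)
  (M_WAIT, evStart) → (M_NAV, A_GRAB)
event = evDone selects (M_WAIT, A_RELEASE)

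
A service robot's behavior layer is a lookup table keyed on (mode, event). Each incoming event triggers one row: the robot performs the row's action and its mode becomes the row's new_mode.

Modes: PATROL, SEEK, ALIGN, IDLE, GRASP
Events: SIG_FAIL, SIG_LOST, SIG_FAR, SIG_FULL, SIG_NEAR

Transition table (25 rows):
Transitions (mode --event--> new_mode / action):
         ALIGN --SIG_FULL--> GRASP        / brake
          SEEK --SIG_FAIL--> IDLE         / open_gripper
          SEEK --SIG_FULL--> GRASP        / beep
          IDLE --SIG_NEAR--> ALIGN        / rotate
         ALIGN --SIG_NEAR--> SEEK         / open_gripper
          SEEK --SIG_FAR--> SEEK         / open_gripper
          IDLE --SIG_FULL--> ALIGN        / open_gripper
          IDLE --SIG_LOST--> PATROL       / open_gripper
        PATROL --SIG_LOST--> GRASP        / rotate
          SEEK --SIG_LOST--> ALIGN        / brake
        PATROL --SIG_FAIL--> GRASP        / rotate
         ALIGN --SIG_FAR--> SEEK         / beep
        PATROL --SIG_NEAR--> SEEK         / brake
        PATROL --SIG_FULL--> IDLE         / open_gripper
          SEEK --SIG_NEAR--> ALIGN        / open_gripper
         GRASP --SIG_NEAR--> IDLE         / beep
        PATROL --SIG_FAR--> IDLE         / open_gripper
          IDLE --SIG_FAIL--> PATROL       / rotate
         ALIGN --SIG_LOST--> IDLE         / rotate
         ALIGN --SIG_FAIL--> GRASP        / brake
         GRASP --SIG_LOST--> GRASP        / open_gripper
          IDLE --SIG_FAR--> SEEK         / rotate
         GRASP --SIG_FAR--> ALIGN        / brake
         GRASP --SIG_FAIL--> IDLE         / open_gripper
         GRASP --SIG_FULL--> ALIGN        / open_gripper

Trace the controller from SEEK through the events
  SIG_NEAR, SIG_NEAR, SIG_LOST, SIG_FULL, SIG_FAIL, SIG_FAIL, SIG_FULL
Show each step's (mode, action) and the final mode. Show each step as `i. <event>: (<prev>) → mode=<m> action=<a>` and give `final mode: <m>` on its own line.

1. SIG_NEAR: (SEEK) → mode=ALIGN action=open_gripper
2. SIG_NEAR: (ALIGN) → mode=SEEK action=open_gripper
3. SIG_LOST: (SEEK) → mode=ALIGN action=brake
4. SIG_FULL: (ALIGN) → mode=GRASP action=brake
5. SIG_FAIL: (GRASP) → mode=IDLE action=open_gripper
6. SIG_FAIL: (IDLE) → mode=PATROL action=rotate
7. SIG_FULL: (PATROL) → mode=IDLE action=open_gripper

final mode: IDLE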